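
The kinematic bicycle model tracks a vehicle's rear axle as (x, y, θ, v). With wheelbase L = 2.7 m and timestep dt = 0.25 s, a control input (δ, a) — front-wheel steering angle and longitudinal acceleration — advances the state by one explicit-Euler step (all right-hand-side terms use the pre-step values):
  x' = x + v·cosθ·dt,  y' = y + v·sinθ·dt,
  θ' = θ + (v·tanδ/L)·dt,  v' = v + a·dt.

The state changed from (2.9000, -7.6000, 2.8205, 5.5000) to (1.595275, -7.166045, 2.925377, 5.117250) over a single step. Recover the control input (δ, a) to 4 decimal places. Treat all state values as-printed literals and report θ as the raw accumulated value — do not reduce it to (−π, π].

δ = 0.2031, a = -1.5310

a = (v'−v)/dt = (-0.382750)/0.25 = -1.5310
Δθ = θ'−θ = 0.104877;  (v·dt/L) = 5.5000·0.25/2.7 = 0.509259
tan δ = Δθ·L/(v·dt) = 0.205940  →  δ = 0.2031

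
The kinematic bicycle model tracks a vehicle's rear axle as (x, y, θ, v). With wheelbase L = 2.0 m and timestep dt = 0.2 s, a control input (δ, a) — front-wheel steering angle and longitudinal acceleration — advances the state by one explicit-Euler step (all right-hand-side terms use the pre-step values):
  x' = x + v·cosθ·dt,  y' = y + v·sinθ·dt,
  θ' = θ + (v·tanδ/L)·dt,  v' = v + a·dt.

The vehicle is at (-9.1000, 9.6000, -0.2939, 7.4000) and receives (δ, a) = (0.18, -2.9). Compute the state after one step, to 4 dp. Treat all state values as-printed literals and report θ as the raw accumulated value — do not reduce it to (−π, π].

(-7.6835, 9.1713, -0.1592, 6.8200)

x' = -9.1000 + 7.4000·cos(-0.2939)·0.2 = -7.6835
y' = 9.6000 + 7.4000·sin(-0.2939)·0.2 = 9.1713
θ' = -0.2939 + (7.4000/2.0)·tan(0.18)·0.2 = -0.1592
v' = 7.4000 − 2.9000·0.2 = 6.8200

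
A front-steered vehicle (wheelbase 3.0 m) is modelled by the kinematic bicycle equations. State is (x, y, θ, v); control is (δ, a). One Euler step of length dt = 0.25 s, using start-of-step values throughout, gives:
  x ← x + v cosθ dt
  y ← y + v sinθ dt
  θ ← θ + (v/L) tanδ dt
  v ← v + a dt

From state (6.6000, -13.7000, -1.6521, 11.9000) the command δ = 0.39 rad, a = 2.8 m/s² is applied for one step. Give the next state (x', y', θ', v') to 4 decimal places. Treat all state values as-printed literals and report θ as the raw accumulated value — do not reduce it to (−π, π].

x' = 6.6000 + 11.9000·cos(-1.6521)·0.25 = 6.3584
y' = -13.7000 + 11.9000·sin(-1.6521)·0.25 = -16.6652
θ' = -1.6521 + (11.9000/3.0)·tan(0.39)·0.25 = -1.2445
v' = 11.9000 + 2.8000·0.25 = 12.6000

(6.3584, -16.6652, -1.2445, 12.6000)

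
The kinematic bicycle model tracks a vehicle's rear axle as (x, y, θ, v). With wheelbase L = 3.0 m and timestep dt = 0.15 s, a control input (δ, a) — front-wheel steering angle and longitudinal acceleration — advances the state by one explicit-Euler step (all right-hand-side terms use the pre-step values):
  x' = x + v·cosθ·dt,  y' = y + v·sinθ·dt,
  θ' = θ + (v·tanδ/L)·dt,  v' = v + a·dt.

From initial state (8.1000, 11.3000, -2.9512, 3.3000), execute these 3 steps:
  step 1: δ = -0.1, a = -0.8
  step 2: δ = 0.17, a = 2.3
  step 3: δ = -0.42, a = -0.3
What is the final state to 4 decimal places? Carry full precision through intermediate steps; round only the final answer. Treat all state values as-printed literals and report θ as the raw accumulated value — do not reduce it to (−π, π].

after step 1 (δ=-0.1, a=-0.8): (7.613945, 11.206324, -2.967755, 3.180000)
after step 2 (δ=0.17, a=2.3): (7.144134, 11.123821, -2.940462, 3.525000)
after step 3 (δ=-0.42, a=-0.3): (6.626043, 11.018188, -3.019170, 3.480000)

(6.6260, 11.0182, -3.0192, 3.4800)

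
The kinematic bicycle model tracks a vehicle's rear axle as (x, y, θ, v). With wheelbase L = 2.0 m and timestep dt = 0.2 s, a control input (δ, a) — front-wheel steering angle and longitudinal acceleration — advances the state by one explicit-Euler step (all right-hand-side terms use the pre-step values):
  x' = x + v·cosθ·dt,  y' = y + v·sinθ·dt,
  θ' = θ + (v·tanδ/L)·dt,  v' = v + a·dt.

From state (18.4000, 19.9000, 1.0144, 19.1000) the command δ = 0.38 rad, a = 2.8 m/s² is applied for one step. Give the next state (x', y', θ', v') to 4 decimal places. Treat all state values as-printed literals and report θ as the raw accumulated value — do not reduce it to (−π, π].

x' = 18.4000 + 19.1000·cos(1.0144)·0.2 = 20.4175
y' = 19.9000 + 19.1000·sin(1.0144)·0.2 = 23.1438
θ' = 1.0144 + (19.1000/2.0)·tan(0.38)·0.2 = 1.7773
v' = 19.1000 + 2.8000·0.2 = 19.6600

(20.4175, 23.1438, 1.7773, 19.6600)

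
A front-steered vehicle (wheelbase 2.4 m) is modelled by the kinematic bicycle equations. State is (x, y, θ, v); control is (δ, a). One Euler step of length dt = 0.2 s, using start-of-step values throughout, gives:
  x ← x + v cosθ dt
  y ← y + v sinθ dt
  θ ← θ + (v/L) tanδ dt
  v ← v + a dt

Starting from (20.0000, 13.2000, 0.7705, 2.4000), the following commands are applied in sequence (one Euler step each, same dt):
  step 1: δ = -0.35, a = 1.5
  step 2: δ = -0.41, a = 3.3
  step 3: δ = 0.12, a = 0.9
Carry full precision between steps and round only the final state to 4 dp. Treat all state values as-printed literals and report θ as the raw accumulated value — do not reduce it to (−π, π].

(21.3131, 14.2604, 0.6335, 3.5400)

after step 1 (δ=-0.35, a=1.5): (20.344430, 13.534317, 0.697494, 2.700000)
after step 2 (δ=-0.41, a=3.3): (20.758315, 13.881159, 0.599702, 3.360000)
after step 3 (δ=0.12, a=0.9): (21.313054, 14.260433, 0.633464, 3.540000)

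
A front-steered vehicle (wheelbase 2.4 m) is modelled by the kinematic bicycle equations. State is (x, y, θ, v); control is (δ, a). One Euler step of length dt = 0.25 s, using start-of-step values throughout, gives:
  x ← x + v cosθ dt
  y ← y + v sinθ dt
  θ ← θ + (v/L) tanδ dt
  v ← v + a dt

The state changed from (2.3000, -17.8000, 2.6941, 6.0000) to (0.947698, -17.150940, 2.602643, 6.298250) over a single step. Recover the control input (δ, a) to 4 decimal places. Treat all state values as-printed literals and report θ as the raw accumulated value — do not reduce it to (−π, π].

δ = -0.1453, a = 1.1930

a = (v'−v)/dt = (0.298250)/0.25 = 1.1930
Δθ = θ'−θ = -0.091457;  (v·dt/L) = 6.0000·0.25/2.4 = 0.625000
tan δ = Δθ·L/(v·dt) = -0.146331  →  δ = -0.1453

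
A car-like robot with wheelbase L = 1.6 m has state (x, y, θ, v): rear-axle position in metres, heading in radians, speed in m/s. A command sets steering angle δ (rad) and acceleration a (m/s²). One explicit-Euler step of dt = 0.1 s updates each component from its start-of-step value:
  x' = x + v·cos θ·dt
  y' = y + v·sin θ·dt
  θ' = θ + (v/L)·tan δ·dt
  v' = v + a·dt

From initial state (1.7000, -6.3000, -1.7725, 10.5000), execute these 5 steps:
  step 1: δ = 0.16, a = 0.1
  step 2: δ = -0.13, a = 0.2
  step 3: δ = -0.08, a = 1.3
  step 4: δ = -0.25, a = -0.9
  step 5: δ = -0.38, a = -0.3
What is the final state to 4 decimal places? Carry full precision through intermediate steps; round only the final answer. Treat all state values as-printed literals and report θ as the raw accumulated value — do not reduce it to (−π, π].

after step 1 (δ=0.16, a=0.1): (1.489644, -7.328713, -1.666595, 10.510000)
after step 2 (δ=-0.13, a=0.2): (1.389114, -8.374894, -1.752473, 10.530000)
after step 3 (δ=-0.08, a=1.3): (1.198859, -9.410564, -1.805235, 10.660000)
after step 4 (δ=-0.25, a=-0.9): (0.951230, -10.447403, -1.975357, 10.570000)
after step 5 (δ=-0.38, a=-0.3): (0.535179, -11.419077, -2.239219, 10.540000)

(0.5352, -11.4191, -2.2392, 10.5400)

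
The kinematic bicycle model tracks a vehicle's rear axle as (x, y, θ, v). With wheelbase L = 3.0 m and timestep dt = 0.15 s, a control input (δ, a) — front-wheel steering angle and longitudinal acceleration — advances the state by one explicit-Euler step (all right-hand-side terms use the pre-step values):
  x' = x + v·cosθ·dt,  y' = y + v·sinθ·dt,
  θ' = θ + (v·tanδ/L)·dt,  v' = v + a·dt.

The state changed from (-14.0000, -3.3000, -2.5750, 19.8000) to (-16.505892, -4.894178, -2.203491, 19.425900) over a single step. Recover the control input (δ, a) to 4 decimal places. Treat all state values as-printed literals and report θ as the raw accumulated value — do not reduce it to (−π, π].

a = (v'−v)/dt = (-0.374100)/0.15 = -2.4940
Δθ = θ'−θ = 0.371509;  (v·dt/L) = 19.8000·0.15/3.0 = 0.990000
tan δ = Δθ·L/(v·dt) = 0.375262  →  δ = 0.3590

δ = 0.3590, a = -2.4940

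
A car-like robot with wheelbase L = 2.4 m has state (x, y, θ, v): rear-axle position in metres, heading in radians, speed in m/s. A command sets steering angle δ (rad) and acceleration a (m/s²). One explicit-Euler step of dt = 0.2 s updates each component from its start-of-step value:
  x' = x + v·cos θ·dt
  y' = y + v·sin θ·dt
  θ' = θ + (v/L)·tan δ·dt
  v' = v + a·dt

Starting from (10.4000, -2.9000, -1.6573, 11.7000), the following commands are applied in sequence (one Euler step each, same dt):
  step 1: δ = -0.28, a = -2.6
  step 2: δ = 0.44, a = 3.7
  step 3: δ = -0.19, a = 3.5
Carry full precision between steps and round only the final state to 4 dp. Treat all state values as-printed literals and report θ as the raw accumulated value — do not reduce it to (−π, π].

(9.5667, -9.6963, -1.6901, 12.6200)

after step 1 (δ=-0.28, a=-2.6): (10.197834, -5.231250, -1.937665, 11.180000)
after step 2 (δ=0.44, a=3.7): (9.395792, -7.318456, -1.499055, 11.920000)
after step 3 (δ=-0.19, a=3.5): (9.566677, -9.696323, -1.690093, 12.620000)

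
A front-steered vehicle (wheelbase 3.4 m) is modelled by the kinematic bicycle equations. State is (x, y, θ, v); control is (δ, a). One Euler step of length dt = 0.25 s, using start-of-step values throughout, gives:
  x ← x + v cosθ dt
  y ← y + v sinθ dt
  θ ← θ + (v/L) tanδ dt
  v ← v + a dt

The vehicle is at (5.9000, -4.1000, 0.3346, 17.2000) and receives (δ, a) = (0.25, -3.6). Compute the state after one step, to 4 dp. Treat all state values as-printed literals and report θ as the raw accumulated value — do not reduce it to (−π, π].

x' = 5.9000 + 17.2000·cos(0.3346)·0.25 = 9.9615
y' = -4.1000 + 17.2000·sin(0.3346)·0.25 = -2.6879
θ' = 0.3346 + (17.2000/3.4)·tan(0.25)·0.25 = 0.6575
v' = 17.2000 − 3.6000·0.25 = 16.3000

(9.9615, -2.6879, 0.6575, 16.3000)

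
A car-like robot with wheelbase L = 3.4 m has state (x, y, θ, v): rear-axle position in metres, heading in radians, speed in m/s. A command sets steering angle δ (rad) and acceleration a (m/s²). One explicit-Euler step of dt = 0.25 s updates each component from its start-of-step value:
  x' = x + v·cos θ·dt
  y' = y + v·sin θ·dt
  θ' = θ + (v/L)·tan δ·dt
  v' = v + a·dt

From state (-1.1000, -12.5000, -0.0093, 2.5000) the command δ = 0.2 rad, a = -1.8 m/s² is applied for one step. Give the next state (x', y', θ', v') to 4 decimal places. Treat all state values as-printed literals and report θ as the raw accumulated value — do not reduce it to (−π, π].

x' = -1.1000 + 2.5000·cos(-0.0093)·0.25 = -0.4750
y' = -12.5000 + 2.5000·sin(-0.0093)·0.25 = -12.5058
θ' = -0.0093 + (2.5000/3.4)·tan(0.2)·0.25 = 0.0280
v' = 2.5000 − 1.8000·0.25 = 2.0500

(-0.4750, -12.5058, 0.0280, 2.0500)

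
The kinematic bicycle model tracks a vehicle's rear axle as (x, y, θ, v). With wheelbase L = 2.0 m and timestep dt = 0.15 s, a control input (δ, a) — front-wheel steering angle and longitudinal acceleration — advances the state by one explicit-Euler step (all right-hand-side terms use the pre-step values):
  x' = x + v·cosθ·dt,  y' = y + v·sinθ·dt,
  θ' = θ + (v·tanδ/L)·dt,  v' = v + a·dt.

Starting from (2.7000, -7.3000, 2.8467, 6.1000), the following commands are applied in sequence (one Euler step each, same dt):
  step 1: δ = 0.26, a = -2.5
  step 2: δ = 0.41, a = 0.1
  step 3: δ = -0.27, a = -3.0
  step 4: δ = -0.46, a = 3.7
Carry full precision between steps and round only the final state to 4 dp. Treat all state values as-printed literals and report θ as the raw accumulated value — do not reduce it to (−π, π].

after step 1 (δ=0.26, a=-2.5): (1.824497, -7.034067, 2.968405, 5.725000)
after step 2 (δ=0.41, a=0.1): (0.978594, -6.886084, 3.155025, 5.740000)
after step 3 (δ=-0.27, a=-3.0): (0.117672, -6.897649, 3.035880, 5.290000)
after step 4 (δ=-0.46, a=3.7): (-0.671399, -6.813922, 2.839311, 5.845000)

(-0.6714, -6.8139, 2.8393, 5.8450)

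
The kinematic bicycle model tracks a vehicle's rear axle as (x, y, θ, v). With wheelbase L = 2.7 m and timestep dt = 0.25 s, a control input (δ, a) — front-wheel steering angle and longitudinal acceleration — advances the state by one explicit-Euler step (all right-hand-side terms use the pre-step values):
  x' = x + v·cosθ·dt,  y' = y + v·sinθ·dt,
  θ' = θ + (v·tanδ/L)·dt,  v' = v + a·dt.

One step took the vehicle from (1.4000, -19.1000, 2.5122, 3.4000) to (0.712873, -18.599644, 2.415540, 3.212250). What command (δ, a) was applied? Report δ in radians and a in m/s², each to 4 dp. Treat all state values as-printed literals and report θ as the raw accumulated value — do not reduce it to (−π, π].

δ = -0.2979, a = -0.7510

a = (v'−v)/dt = (-0.187750)/0.25 = -0.7510
Δθ = θ'−θ = -0.096660;  (v·dt/L) = 3.4000·0.25/2.7 = 0.314815
tan δ = Δθ·L/(v·dt) = -0.307038  →  δ = -0.2979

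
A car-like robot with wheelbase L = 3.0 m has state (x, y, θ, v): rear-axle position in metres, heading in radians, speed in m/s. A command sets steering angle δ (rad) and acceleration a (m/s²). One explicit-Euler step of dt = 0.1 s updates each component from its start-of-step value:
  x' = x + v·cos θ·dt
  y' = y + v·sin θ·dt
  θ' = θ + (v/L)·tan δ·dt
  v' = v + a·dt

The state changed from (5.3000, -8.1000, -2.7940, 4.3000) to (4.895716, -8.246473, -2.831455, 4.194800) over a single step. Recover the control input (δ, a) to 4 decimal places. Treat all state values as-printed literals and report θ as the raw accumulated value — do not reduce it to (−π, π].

δ = -0.2556, a = -1.0520

a = (v'−v)/dt = (-0.105200)/0.1 = -1.0520
Δθ = θ'−θ = -0.037455;  (v·dt/L) = 4.3000·0.1/3.0 = 0.143333
tan δ = Δθ·L/(v·dt) = -0.261314  →  δ = -0.2556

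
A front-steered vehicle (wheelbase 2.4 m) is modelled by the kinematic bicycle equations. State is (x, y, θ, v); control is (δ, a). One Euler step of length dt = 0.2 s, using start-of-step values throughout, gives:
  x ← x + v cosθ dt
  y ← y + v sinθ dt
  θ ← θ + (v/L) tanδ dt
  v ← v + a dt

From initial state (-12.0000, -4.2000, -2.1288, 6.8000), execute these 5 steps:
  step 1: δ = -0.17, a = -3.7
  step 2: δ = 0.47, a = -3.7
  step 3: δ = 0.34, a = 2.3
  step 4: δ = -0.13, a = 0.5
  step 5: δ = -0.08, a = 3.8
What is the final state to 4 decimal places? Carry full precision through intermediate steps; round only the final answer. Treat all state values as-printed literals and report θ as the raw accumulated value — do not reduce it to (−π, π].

after step 1 (δ=-0.17, a=-3.7): (-12.720111, -5.353707, -2.226072, 6.060000)
after step 2 (δ=0.47, a=-3.7): (-13.458678, -6.314677, -1.969549, 5.320000)
after step 3 (δ=0.34, a=2.3): (-13.871796, -7.295202, -1.812726, 5.780000)
after step 4 (δ=-0.13, a=0.5): (-14.148747, -8.417536, -1.875698, 5.880000)
after step 5 (δ=-0.08, a=3.8): (-14.501781, -9.539295, -1.914982, 6.640000)

(-14.5018, -9.5393, -1.9150, 6.6400)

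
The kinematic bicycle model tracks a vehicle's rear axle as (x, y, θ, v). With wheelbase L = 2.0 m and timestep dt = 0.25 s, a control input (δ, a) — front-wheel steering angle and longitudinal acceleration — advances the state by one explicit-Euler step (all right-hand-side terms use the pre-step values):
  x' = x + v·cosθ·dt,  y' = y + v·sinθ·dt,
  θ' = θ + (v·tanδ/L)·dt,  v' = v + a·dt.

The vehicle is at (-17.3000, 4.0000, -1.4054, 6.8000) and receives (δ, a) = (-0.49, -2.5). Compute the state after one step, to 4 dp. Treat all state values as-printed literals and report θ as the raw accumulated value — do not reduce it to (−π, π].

(-17.0201, 2.3232, -1.8588, 6.1750)

x' = -17.3000 + 6.8000·cos(-1.4054)·0.25 = -17.0201
y' = 4.0000 + 6.8000·sin(-1.4054)·0.25 = 2.3232
θ' = -1.4054 + (6.8000/2.0)·tan(-0.49)·0.25 = -1.8588
v' = 6.8000 − 2.5000·0.25 = 6.1750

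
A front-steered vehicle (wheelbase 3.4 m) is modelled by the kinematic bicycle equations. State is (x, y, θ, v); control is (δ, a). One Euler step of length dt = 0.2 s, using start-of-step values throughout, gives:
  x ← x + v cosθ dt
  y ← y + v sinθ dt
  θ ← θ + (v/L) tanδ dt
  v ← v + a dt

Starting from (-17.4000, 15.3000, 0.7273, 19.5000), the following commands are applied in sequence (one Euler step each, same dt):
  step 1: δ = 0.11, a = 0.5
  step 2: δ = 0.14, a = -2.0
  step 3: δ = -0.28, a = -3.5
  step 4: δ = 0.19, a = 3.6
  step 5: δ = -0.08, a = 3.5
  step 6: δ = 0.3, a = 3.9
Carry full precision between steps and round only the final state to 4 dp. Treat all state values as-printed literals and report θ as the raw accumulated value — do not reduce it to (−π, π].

after step 1 (δ=0.11, a=0.5): (-14.486808, 17.892935, 0.853988, 19.600000)
after step 2 (δ=0.14, a=-2.0): (-11.911439, 20.848248, 1.016463, 19.200000)
after step 3 (δ=-0.28, a=-3.5): (-9.890152, 24.113213, 0.691695, 18.500000)
after step 4 (δ=0.19, a=3.6): (-7.040538, 26.473235, 0.900985, 19.220000)
after step 5 (δ=-0.08, a=3.5): (-4.654035, 29.486695, 0.810344, 19.920000)
after step 6 (δ=0.3, a=3.9): (-1.908066, 32.373200, 1.172813, 20.700000)

(-1.9081, 32.3732, 1.1728, 20.7000)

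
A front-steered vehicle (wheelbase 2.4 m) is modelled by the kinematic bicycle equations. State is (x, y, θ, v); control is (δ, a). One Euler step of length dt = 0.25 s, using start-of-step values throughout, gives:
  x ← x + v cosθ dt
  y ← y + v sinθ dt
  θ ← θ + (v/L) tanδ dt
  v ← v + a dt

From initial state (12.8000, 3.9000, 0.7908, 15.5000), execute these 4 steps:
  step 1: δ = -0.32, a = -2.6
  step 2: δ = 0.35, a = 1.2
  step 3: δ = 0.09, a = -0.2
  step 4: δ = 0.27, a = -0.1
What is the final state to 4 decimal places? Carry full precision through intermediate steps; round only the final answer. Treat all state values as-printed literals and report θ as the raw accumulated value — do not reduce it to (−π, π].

(23.8561, 13.4627, 1.3981, 15.0750)

after step 1 (δ=-0.32, a=-2.6): (15.525198, 6.654800, 0.255744, 14.850000)
after step 2 (δ=0.35, a=1.2): (19.116950, 7.593934, 0.820398, 15.150000)
after step 3 (δ=0.09, a=-0.2): (21.699761, 10.364176, 0.962814, 15.100000)
after step 4 (δ=0.27, a=-0.1): (23.856090, 13.462704, 1.398131, 15.075000)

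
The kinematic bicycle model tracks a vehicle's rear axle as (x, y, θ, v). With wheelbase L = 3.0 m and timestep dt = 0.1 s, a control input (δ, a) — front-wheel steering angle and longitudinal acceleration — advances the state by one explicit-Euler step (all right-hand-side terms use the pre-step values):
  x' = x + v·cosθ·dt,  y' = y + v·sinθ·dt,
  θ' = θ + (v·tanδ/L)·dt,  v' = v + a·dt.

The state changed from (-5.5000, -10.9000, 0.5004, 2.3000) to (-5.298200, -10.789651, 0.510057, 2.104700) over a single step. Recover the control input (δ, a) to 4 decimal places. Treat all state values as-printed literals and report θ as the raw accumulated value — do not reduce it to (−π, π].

δ = 0.1253, a = -1.9530

a = (v'−v)/dt = (-0.195300)/0.1 = -1.9530
Δθ = θ'−θ = 0.009657;  (v·dt/L) = 2.3000·0.1/3.0 = 0.076667
tan δ = Δθ·L/(v·dt) = 0.125961  →  δ = 0.1253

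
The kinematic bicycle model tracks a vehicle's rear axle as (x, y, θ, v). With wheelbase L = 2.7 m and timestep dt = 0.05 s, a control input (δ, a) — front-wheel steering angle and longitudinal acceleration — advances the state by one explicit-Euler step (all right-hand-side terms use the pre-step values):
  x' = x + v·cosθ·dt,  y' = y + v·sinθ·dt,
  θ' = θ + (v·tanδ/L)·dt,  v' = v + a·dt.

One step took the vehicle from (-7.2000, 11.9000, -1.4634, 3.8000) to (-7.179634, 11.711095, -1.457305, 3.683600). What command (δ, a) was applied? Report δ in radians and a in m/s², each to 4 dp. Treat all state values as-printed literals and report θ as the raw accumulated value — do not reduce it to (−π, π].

a = (v'−v)/dt = (-0.116400)/0.05 = -2.3280
Δθ = θ'−θ = 0.006095;  (v·dt/L) = 3.8000·0.05/2.7 = 0.070370
tan δ = Δθ·L/(v·dt) = 0.086613  →  δ = 0.0864

δ = 0.0864, a = -2.3280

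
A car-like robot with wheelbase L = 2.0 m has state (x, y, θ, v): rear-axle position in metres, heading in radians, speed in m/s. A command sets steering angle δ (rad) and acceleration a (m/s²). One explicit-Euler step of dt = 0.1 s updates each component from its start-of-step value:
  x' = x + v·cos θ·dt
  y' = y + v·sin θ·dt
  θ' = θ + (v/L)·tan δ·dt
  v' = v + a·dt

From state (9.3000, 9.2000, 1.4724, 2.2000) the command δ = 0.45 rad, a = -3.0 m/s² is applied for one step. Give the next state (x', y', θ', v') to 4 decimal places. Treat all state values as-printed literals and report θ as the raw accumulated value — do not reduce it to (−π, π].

(9.3216, 9.4189, 1.5255, 1.9000)

x' = 9.3000 + 2.2000·cos(1.4724)·0.1 = 9.3216
y' = 9.2000 + 2.2000·sin(1.4724)·0.1 = 9.4189
θ' = 1.4724 + (2.2000/2.0)·tan(0.45)·0.1 = 1.5255
v' = 2.2000 − 3.0000·0.1 = 1.9000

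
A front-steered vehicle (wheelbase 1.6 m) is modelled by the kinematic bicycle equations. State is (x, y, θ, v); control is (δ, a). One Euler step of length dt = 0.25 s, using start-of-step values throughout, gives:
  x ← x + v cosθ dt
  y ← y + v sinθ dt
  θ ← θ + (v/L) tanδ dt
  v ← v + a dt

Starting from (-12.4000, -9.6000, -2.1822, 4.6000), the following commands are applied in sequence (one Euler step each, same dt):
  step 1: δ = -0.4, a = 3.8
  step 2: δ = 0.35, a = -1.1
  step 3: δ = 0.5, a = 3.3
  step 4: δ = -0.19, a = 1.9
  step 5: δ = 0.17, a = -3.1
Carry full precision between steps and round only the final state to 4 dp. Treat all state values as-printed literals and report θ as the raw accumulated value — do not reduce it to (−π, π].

after step 1 (δ=-0.4, a=3.8): (-13.060120, -10.541670, -2.486083, 5.550000)
after step 2 (δ=0.35, a=-1.1): (-14.160043, -11.387439, -2.169534, 5.275000)
after step 3 (δ=0.5, a=3.3): (-14.903291, -12.476789, -1.719262, 6.100000)
after step 4 (δ=-0.19, a=1.9): (-15.128870, -13.985013, -1.902567, 6.575000)
after step 5 (δ=0.17, a=-3.1): (-15.664268, -15.539125, -1.726216, 5.800000)

(-15.6643, -15.5391, -1.7262, 5.8000)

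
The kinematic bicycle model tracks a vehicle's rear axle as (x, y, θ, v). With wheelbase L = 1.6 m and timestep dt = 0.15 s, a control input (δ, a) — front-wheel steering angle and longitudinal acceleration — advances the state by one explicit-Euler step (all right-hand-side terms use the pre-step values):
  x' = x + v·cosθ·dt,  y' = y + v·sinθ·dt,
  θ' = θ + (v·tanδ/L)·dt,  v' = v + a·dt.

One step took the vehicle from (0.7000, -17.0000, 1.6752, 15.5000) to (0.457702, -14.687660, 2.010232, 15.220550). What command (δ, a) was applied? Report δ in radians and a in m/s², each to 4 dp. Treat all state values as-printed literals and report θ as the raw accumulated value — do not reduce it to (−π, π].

δ = 0.2266, a = -1.8630

a = (v'−v)/dt = (-0.279450)/0.15 = -1.8630
Δθ = θ'−θ = 0.335032;  (v·dt/L) = 15.5000·0.15/1.6 = 1.453125
tan δ = Δθ·L/(v·dt) = 0.230560  →  δ = 0.2266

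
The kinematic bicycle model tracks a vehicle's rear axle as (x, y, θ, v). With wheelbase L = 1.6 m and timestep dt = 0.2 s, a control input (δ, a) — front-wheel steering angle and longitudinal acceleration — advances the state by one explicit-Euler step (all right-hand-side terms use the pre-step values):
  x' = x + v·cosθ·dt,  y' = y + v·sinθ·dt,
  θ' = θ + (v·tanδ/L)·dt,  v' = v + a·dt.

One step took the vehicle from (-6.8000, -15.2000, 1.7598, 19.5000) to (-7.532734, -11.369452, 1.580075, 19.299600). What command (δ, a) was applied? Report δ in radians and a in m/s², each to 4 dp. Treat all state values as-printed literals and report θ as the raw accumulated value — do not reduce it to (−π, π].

δ = -0.0736, a = -1.0020

a = (v'−v)/dt = (-0.200400)/0.2 = -1.0020
Δθ = θ'−θ = -0.179725;  (v·dt/L) = 19.5000·0.2/1.6 = 2.437500
tan δ = Δθ·L/(v·dt) = -0.073733  →  δ = -0.0736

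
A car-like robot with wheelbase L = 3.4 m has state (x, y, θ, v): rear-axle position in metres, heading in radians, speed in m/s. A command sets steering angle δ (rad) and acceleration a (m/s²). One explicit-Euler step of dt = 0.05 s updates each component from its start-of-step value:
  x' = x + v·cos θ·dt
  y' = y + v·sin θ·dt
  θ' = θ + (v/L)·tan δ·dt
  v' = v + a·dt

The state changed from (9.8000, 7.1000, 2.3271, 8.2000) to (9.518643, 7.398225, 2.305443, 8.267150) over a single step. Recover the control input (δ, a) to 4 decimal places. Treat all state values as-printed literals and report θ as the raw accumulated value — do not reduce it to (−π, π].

δ = -0.1777, a = 1.3430

a = (v'−v)/dt = (0.067150)/0.05 = 1.3430
Δθ = θ'−θ = -0.021657;  (v·dt/L) = 8.2000·0.05/3.4 = 0.120588
tan δ = Δθ·L/(v·dt) = -0.179595  →  δ = -0.1777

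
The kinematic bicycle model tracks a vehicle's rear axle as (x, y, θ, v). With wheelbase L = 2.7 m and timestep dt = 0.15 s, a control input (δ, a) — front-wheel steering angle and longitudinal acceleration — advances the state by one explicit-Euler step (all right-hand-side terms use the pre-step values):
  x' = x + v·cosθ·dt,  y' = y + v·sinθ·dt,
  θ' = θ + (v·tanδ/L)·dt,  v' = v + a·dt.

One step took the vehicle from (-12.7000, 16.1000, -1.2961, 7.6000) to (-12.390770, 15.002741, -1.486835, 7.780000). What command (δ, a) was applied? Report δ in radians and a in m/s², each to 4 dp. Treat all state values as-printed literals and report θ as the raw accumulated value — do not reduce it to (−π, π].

a = (v'−v)/dt = (0.180000)/0.15 = 1.2000
Δθ = θ'−θ = -0.190735;  (v·dt/L) = 7.6000·0.15/2.7 = 0.422222
tan δ = Δθ·L/(v·dt) = -0.451741  →  δ = -0.4243

δ = -0.4243, a = 1.2000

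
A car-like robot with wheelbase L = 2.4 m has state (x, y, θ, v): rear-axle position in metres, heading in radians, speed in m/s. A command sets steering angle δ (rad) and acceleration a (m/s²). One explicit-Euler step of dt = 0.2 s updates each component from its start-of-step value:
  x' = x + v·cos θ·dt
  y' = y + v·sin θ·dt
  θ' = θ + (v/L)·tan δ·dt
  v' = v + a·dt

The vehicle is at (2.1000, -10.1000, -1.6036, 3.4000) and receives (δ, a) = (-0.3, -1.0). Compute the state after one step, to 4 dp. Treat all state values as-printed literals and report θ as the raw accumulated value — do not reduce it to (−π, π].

x' = 2.1000 + 3.4000·cos(-1.6036)·0.2 = 2.0777
y' = -10.1000 + 3.4000·sin(-1.6036)·0.2 = -10.7796
θ' = -1.6036 + (3.4000/2.4)·tan(-0.3)·0.2 = -1.6912
v' = 3.4000 − 1.0000·0.2 = 3.2000

(2.0777, -10.7796, -1.6912, 3.2000)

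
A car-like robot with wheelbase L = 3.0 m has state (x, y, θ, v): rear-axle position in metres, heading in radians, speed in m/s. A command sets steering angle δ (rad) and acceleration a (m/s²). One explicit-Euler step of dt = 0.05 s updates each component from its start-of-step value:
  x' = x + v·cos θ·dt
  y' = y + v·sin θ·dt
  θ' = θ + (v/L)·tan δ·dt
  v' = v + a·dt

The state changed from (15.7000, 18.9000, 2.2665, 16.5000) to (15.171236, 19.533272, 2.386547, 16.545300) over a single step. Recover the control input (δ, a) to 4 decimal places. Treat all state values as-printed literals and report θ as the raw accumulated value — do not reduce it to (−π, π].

δ = 0.4116, a = 0.9060

a = (v'−v)/dt = (0.045300)/0.05 = 0.9060
Δθ = θ'−θ = 0.120047;  (v·dt/L) = 16.5000·0.05/3.0 = 0.275000
tan δ = Δθ·L/(v·dt) = 0.436535  →  δ = 0.4116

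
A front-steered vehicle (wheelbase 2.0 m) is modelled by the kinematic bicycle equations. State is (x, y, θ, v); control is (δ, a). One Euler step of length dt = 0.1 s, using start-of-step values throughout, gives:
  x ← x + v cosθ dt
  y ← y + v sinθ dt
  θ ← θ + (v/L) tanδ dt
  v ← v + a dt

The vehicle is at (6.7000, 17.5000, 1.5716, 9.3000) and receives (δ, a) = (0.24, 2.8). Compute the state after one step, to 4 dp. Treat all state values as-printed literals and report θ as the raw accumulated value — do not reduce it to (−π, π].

(6.6993, 18.4300, 1.6854, 9.5800)

x' = 6.7000 + 9.3000·cos(1.5716)·0.1 = 6.6993
y' = 17.5000 + 9.3000·sin(1.5716)·0.1 = 18.4300
θ' = 1.5716 + (9.3000/2.0)·tan(0.24)·0.1 = 1.6854
v' = 9.3000 + 2.8000·0.1 = 9.5800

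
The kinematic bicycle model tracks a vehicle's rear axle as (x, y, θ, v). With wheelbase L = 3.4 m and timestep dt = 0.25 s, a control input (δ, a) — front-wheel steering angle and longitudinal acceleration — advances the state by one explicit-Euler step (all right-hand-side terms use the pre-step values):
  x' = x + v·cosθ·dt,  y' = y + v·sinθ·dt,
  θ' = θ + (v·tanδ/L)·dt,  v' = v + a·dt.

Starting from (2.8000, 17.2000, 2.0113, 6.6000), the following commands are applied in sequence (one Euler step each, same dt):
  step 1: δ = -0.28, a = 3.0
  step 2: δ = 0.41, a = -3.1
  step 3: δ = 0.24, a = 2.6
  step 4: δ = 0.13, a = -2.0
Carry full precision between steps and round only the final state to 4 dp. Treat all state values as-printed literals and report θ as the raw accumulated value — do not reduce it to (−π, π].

(-0.3866, 23.2941, 2.2944, 6.7250)

after step 1 (δ=-0.28, a=3.0): (2.096448, 18.692486, 1.871752, 7.350000)
after step 2 (δ=0.41, a=-3.1): (1.551753, 20.447397, 2.106644, 6.575000)
after step 3 (δ=0.24, a=2.6): (0.712503, 21.860753, 2.224954, 7.225000)
after step 4 (δ=0.13, a=-2.0): (-0.386584, 23.294122, 2.294408, 6.725000)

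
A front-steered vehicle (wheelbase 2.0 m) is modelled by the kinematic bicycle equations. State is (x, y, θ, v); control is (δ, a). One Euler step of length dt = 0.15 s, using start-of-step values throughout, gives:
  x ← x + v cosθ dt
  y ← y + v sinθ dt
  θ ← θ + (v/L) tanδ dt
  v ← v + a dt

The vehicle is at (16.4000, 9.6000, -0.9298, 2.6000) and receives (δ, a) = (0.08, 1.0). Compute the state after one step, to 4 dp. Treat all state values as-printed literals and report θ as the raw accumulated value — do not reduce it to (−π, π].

(16.6332, 9.2874, -0.9142, 2.7500)

x' = 16.4000 + 2.6000·cos(-0.9298)·0.15 = 16.6332
y' = 9.6000 + 2.6000·sin(-0.9298)·0.15 = 9.2874
θ' = -0.9298 + (2.6000/2.0)·tan(0.08)·0.15 = -0.9142
v' = 2.6000 + 1.0000·0.15 = 2.7500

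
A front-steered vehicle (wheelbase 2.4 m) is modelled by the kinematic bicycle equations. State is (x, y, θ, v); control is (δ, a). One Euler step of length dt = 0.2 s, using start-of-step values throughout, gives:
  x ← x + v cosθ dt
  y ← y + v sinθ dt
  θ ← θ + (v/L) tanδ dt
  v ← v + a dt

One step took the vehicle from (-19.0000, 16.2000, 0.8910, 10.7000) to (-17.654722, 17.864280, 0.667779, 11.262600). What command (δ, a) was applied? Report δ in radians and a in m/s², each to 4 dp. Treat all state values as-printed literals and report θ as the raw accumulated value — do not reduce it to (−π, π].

δ = -0.2453, a = 2.8130

a = (v'−v)/dt = (0.562600)/0.2 = 2.8130
Δθ = θ'−θ = -0.223221;  (v·dt/L) = 10.7000·0.2/2.4 = 0.891667
tan δ = Δθ·L/(v·dt) = -0.250341  →  δ = -0.2453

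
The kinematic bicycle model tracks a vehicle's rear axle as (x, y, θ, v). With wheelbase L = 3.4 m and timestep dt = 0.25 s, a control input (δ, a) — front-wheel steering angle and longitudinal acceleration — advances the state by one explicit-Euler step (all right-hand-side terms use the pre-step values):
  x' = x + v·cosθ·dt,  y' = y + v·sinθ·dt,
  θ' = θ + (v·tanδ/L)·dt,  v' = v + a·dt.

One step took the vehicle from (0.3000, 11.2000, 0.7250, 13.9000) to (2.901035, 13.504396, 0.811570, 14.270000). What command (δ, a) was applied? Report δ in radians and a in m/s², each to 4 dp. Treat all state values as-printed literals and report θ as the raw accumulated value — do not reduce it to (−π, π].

a = (v'−v)/dt = (0.370000)/0.25 = 1.4800
Δθ = θ'−θ = 0.086570;  (v·dt/L) = 13.9000·0.25/3.4 = 1.022059
tan δ = Δθ·L/(v·dt) = 0.084702  →  δ = 0.0845

δ = 0.0845, a = 1.4800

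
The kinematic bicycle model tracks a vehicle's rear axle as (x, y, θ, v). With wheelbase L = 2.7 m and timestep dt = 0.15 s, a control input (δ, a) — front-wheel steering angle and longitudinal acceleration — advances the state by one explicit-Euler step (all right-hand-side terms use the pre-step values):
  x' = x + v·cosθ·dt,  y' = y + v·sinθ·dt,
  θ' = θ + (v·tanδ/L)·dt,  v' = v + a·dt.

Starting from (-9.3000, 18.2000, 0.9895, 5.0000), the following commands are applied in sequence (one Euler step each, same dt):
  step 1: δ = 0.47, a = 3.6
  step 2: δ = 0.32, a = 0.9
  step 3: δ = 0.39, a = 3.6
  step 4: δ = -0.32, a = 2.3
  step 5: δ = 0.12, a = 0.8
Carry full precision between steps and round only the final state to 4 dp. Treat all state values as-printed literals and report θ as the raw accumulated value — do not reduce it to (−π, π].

(-7.7462, 22.2268, 1.2917, 6.6800)

after step 1 (δ=0.47, a=3.6): (-8.888169, 18.826814, 1.130602, 5.540000)
after step 2 (δ=0.32, a=0.9): (-8.534067, 19.578593, 1.232596, 5.675000)
after step 3 (δ=0.39, a=3.6): (-8.251631, 20.381623, 1.362192, 6.215000)
after step 4 (δ=-0.32, a=2.3): (-8.058567, 21.293663, 1.247771, 6.560000)
after step 5 (δ=0.12, a=0.8): (-7.746209, 22.226770, 1.291715, 6.680000)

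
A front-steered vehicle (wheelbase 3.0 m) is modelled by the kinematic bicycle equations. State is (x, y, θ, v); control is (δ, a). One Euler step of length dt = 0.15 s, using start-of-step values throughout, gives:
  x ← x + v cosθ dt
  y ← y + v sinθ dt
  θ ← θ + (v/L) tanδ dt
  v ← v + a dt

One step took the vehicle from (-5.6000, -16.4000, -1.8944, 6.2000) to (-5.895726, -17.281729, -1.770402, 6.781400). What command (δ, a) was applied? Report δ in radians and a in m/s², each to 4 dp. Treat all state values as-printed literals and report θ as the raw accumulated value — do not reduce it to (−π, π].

a = (v'−v)/dt = (0.581400)/0.15 = 3.8760
Δθ = θ'−θ = 0.123998;  (v·dt/L) = 6.2000·0.15/3.0 = 0.310000
tan δ = Δθ·L/(v·dt) = 0.399994  →  δ = 0.3805

δ = 0.3805, a = 3.8760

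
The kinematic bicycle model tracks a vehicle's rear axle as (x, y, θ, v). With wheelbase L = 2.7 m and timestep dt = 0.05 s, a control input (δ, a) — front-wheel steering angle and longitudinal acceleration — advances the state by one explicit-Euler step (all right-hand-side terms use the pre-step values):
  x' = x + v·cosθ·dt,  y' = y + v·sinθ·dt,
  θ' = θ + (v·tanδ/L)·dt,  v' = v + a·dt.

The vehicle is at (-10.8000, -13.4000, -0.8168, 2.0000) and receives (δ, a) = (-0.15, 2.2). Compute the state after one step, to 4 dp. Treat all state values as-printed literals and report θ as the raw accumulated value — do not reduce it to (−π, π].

(-10.7315, -13.4729, -0.8224, 2.1100)

x' = -10.8000 + 2.0000·cos(-0.8168)·0.05 = -10.7315
y' = -13.4000 + 2.0000·sin(-0.8168)·0.05 = -13.4729
θ' = -0.8168 + (2.0000/2.7)·tan(-0.15)·0.05 = -0.8224
v' = 2.0000 + 2.2000·0.05 = 2.1100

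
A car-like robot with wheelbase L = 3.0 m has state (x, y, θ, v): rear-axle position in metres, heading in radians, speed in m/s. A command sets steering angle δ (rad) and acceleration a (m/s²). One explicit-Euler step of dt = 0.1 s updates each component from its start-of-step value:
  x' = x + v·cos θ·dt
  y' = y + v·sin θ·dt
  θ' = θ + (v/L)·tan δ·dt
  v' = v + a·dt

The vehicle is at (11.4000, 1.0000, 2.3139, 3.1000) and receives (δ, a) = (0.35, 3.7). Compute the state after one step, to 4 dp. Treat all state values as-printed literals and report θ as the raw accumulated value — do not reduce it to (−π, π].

x' = 11.4000 + 3.1000·cos(2.3139)·0.1 = 11.1903
y' = 1.0000 + 3.1000·sin(2.3139)·0.1 = 1.2283
θ' = 2.3139 + (3.1000/3.0)·tan(0.35)·0.1 = 2.3516
v' = 3.1000 + 3.7000·0.1 = 3.4700

(11.1903, 1.2283, 2.3516, 3.4700)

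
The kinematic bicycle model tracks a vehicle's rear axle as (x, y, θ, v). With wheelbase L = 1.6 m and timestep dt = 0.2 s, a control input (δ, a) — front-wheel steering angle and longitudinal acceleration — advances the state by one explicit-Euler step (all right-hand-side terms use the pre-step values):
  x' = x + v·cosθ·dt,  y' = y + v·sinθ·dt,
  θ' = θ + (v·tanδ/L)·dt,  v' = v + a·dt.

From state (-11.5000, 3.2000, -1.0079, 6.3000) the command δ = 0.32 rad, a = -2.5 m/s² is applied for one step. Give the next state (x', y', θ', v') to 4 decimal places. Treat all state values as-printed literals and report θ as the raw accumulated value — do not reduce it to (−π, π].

x' = -11.5000 + 6.3000·cos(-1.0079)·0.2 = -10.8276
y' = 3.2000 + 6.3000·sin(-1.0079)·0.2 = 2.1344
θ' = -1.0079 + (6.3000/1.6)·tan(0.32)·0.2 = -0.7469
v' = 6.3000 − 2.5000·0.2 = 5.8000

(-10.8276, 2.1344, -0.7469, 5.8000)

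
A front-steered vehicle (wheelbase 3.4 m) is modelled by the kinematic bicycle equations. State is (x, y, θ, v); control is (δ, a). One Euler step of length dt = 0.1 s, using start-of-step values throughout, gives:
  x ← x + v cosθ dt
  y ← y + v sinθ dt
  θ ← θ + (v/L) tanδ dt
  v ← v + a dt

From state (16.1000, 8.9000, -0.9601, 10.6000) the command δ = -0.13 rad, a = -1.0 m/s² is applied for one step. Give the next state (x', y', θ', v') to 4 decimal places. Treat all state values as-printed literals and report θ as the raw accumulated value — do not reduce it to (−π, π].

(16.7078, 8.0316, -1.0009, 10.5000)

x' = 16.1000 + 10.6000·cos(-0.9601)·0.1 = 16.7078
y' = 8.9000 + 10.6000·sin(-0.9601)·0.1 = 8.0316
θ' = -0.9601 + (10.6000/3.4)·tan(-0.13)·0.1 = -1.0009
v' = 10.6000 − 1.0000·0.1 = 10.5000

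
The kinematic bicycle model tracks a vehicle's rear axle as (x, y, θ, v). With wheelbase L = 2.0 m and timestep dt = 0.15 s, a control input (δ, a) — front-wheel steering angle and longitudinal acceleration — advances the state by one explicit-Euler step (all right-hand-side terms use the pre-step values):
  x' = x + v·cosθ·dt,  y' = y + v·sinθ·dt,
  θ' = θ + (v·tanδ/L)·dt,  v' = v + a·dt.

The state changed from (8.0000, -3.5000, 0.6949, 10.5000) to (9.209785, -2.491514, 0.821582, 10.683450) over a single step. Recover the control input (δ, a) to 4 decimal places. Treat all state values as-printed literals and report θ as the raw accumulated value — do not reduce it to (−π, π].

δ = 0.1595, a = 1.2230

a = (v'−v)/dt = (0.183450)/0.15 = 1.2230
Δθ = θ'−θ = 0.126682;  (v·dt/L) = 10.5000·0.15/2.0 = 0.787500
tan δ = Δθ·L/(v·dt) = 0.160866  →  δ = 0.1595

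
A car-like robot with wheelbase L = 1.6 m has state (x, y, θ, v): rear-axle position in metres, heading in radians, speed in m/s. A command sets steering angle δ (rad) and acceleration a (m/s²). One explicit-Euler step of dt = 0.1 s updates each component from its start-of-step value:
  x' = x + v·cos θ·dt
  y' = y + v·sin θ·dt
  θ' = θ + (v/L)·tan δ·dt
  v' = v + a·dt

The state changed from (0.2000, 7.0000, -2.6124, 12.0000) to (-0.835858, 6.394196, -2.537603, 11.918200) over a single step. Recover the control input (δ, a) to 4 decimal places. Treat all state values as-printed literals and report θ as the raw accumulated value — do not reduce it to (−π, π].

a = (v'−v)/dt = (-0.081800)/0.1 = -0.8180
Δθ = θ'−θ = 0.074797;  (v·dt/L) = 12.0000·0.1/1.6 = 0.750000
tan δ = Δθ·L/(v·dt) = 0.099729  →  δ = 0.0994

δ = 0.0994, a = -0.8180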